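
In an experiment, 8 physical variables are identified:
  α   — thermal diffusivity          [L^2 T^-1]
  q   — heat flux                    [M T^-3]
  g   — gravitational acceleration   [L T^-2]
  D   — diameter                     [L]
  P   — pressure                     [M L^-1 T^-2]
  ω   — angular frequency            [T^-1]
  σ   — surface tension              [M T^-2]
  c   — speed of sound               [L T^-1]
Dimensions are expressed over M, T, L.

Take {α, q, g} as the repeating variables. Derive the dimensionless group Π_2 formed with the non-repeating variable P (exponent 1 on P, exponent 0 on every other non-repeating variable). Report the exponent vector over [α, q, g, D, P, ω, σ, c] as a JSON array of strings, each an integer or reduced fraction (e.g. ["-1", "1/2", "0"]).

["1/3", "-1", "1/3", "0", "1", "0", "0", "0"]

Exponent matrix [M,T,L] × [α,q,g,D,P,ω,σ,c]:
  M: [ 0  1  0  0  1  0  1  0]
  T: [-1 -3 -2  0 -2 -1 -2 -1]
  L: [ 2  0  1  1 -1  0  0  1]
RREF → pivots at {α,q,g} ⇒ r = 3
Pivot set = {α,q,g}, free = {D,P,ω,σ,c}
RREF:
  r0: [   1    0    0  2/3 -1/3 -1/3  1/3  1/3]
  r1: [   0    1    0    0    1    0    1    0]
  r2: [   0    0    1 -1/3 -1/3  2/3 -2/3  1/3]
Fix exponent of P at 1, D at 0, ω at 0, σ at 0, c at 0; solve each RREF row for its pivot's exponent:
  r0: exp(α) + (-1/3)·1 = 0 ⇒ exp(α) = 1/3
  r1: exp(q) + (1)·1 = 0 ⇒ exp(q) = -1
  r2: exp(g) + (-1/3)·1 = 0 ⇒ exp(g) = 1/3
Π_2 = α^(1/3) · q^-1 · g^(1/3) · P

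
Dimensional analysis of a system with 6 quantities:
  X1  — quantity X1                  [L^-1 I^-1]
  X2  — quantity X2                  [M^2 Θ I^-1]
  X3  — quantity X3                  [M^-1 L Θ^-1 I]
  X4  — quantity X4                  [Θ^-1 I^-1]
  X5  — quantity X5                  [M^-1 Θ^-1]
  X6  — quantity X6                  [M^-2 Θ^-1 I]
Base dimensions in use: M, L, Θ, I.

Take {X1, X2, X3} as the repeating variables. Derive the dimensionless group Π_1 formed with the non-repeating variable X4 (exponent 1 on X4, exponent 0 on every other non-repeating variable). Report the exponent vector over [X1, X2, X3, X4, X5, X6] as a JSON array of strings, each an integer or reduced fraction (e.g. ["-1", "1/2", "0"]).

["-2", "-1", "-2", "1", "0", "0"]

Exponent matrix [M,L,Θ,I] × [X1,X2,X3,X4,X5,X6]:
  M: [ 0  2 -1  0 -1 -2]
  L: [-1  0  1  0  0  0]
  Θ: [ 0  1 -1 -1 -1 -1]
  I: [-1 -1  1 -1  0  1]
Echelon form has 3 nonzero rows (pivots: X1,X2,X3)
Pivot set = {X1,X2,X3}, free = {X4,X5,X6}
RREF:
  r0: [   1    0    0    2    1    0]
  r1: [   0    1    0    1    0   -1]
  r2: [   0    0    1    2    1    0]
  r3: [   0    0    0    0    0    0]
Fix exponent of X4 at 1, X5 at 0, X6 at 0; solve each RREF row for its pivot's exponent:
  r0: exp(X1) + (2)·1 = 0 ⇒ exp(X1) = -2
  r1: exp(X2) + (1)·1 = 0 ⇒ exp(X2) = -1
  r2: exp(X3) + (2)·1 = 0 ⇒ exp(X3) = -2
Π_1 = X1^-2 · X2^-1 · X3^-2 · X4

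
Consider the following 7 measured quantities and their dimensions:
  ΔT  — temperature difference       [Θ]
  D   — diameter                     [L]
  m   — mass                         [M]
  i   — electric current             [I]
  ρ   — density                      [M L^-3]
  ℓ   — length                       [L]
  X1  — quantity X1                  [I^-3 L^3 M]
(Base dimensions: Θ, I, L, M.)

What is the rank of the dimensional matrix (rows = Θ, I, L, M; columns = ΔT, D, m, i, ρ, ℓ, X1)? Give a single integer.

4

Write exponents as rows Θ,I,L,M / cols ΔT,D,m,i,ρ,ℓ,X1:
  Θ: [ 1  0  0  0  0  0  0]
  I: [ 0  0  0  1  0  0 -3]
  L: [ 0  1  0  0 -3  1  3]
  M: [ 0  0  1  0  1  0  1]
Echelon form has 4 nonzero rows (pivots: ΔT,D,m,i)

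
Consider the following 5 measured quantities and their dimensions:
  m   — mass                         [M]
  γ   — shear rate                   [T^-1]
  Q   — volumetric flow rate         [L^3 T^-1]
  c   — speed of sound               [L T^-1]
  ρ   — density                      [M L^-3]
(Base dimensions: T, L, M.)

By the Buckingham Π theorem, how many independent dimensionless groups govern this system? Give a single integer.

2

Write exponents as rows T,L,M / cols m,γ,Q,c,ρ:
  T: [ 0 -1 -1 -1  0]
  L: [ 0  0  3  1 -3]
  M: [ 1  0  0  0  1]
Echelon form has 3 nonzero rows (pivots: m,γ,Q)
5 vars − rank 3 = 2 Π groups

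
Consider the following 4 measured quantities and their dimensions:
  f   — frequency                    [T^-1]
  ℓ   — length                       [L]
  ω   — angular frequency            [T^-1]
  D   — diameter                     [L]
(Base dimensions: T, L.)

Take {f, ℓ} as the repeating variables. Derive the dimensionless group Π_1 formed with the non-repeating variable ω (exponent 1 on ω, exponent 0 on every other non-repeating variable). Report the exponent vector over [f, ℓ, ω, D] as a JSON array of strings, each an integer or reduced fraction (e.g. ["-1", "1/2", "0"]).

["-1", "0", "1", "0"]

Dimensional matrix (T×L by f×ℓ×ω×D):
  T: [-1  0 -1  0]
  L: [ 0  1  0  1]
Echelon form has 2 nonzero rows (pivots: f,ℓ)
Repeat: f,ℓ; free: ω,D
RREF:
  r0: [   1    0    1    0]
  r1: [   0    1    0    1]
Fix exponent of ω at 1, D at 0; solve each RREF row for its pivot's exponent:
  r0: exp(f) + (1)·1 = 0 ⇒ exp(f) = -1
  r1: exp(ℓ) + (0)·1 = 0 ⇒ exp(ℓ) = 0
Π_1 = f^-1 · ω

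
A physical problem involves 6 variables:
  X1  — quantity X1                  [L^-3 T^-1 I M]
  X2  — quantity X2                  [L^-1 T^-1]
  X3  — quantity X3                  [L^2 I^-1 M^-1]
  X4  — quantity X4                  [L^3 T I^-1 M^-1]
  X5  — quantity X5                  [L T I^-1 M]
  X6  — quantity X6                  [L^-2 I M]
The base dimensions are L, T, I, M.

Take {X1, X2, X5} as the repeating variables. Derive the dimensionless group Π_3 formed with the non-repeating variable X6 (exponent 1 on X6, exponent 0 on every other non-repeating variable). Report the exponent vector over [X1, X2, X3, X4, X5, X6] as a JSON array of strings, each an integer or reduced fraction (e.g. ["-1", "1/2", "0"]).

Write exponents as rows L,T,I,M / cols X1,X2,X3,X4,X5,X6:
  L: [-3 -1  2  3  1 -2]
  T: [-1 -1  0  1  1  0]
  I: [ 1  0 -1 -1 -1  1]
  M: [ 1  0 -1 -1  1  1]
Echelon form has 3 nonzero rows (pivots: X1,X2,X5)
Pivot set = {X1,X2,X5}, free = {X3,X4,X6}
RREF:
  r0: [   1    0   -1   -1    0    1]
  r1: [   0    1    1    0    0   -1]
  r2: [   0    0    0    0    1    0]
  r3: [   0    0    0    0    0    0]
Fix exponent of X6 at 1, X3 at 0, X4 at 0; solve each RREF row for its pivot's exponent:
  r0: exp(X1) + (1)·1 = 0 ⇒ exp(X1) = -1
  r1: exp(X2) + (-1)·1 = 0 ⇒ exp(X2) = 1
  r2: exp(X5) + (0)·1 = 0 ⇒ exp(X5) = 0
Π_3 = X1^-1 · X2 · X6

["-1", "1", "0", "0", "0", "1"]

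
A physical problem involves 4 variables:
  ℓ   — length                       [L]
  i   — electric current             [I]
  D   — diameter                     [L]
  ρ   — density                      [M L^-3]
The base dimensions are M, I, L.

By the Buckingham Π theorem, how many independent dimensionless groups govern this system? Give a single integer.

1

Exponent matrix [M,I,L] × [ℓ,i,D,ρ]:
  M: [ 0  0  0  1]
  I: [ 0  1  0  0]
  L: [ 1  0  1 -3]
RREF → pivots at {ℓ,i,ρ} ⇒ r = 3
Π count = n − r = 4 − 3 = 1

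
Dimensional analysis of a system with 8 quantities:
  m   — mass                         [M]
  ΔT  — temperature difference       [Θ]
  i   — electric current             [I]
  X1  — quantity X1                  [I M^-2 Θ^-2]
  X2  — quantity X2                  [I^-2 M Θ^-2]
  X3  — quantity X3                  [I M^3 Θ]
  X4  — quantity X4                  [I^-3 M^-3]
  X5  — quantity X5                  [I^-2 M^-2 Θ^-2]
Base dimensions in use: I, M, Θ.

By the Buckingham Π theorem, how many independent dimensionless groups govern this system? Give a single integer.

5

Exponent matrix [I,M,Θ] × [m,ΔT,i,X1,X2,X3,X4,X5]:
  I: [ 0  0  1  1 -2  1 -3 -2]
  M: [ 1  0  0 -2  1  3 -3 -2]
  Θ: [ 0  1  0 -2 -2  1  0 -2]
Echelon form has 3 nonzero rows (pivots: m,ΔT,i)
n=8, r=3 ⇒ 5 dimensionless groups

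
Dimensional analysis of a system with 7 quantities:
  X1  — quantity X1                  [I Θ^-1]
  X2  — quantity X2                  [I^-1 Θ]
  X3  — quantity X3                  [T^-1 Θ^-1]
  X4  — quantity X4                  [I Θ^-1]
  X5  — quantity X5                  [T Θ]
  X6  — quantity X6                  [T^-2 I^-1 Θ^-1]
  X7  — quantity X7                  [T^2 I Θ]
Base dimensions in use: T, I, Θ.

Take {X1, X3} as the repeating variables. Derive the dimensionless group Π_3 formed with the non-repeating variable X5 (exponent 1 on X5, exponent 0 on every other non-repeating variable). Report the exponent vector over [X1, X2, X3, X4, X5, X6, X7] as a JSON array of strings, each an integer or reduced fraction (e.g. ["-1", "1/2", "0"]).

Dimensional matrix (T×I×Θ by X1×X2×X3×X4×X5×X6×X7):
  T: [ 0  0 -1  0  1 -2  2]
  I: [ 1 -1  0  1  0 -1  1]
  Θ: [-1  1 -1 -1  1 -1  1]
Row reduction gives pivot columns X1,X3; rank = 2
Repeat: X1,X3; free: X2,X4,X5,X6,X7
RREF:
  r0: [   1   -1    0    1    0   -1    1]
  r1: [   0    0    1    0   -1    2   -2]
  r2: [   0    0    0    0    0    0    0]
Fix exponent of X5 at 1, X2 at 0, X4 at 0, X6 at 0, X7 at 0; solve each RREF row for its pivot's exponent:
  r0: exp(X1) + (0)·1 = 0 ⇒ exp(X1) = 0
  r1: exp(X3) + (-1)·1 = 0 ⇒ exp(X3) = 1
Π_3 = X3 · X5

["0", "0", "1", "0", "1", "0", "0"]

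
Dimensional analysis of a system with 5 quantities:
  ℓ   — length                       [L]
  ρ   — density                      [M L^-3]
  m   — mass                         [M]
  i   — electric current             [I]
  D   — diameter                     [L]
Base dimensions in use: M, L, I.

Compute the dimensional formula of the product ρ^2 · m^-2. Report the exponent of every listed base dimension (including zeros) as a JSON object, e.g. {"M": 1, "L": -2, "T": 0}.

{"M": 0, "L": -6, "I": 0}

Dimensional matrix (M×L×I by ℓ×ρ×m×i×D):
  M: [ 0  1  1  0  0]
  L: [ 1 -3  0  0  1]
  I: [ 0  0  0  1  0]
  [M]: (2)·1+(-2)·1 = 0
  [L]: (2)·-3+(-2)·0 = -6
  [I]: (2)·0+(-2)·0 = 0
⇒ L^-6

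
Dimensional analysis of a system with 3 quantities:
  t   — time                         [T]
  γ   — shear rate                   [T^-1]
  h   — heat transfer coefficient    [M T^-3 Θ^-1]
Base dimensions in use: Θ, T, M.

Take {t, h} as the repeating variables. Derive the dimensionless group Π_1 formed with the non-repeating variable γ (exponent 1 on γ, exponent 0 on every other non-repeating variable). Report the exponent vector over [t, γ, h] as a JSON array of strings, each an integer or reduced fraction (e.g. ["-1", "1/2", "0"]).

Dimensional matrix (Θ×T×M by t×γ×h):
  Θ: [ 0  0 -1]
  T: [ 1 -1 -3]
  M: [ 0  0  1]
Row reduction gives pivot columns t,h; rank = 2
Repeat: t,h; free: γ
RREF:
  r0: [   1   -1    0]
  r1: [   0    0    1]
  r2: [   0    0    0]
Fix exponent of γ at 1; solve each RREF row for its pivot's exponent:
  r0: exp(t) + (-1)·1 = 0 ⇒ exp(t) = 1
  r1: exp(h) + (0)·1 = 0 ⇒ exp(h) = 0
Π_1 = t · γ

["1", "1", "0"]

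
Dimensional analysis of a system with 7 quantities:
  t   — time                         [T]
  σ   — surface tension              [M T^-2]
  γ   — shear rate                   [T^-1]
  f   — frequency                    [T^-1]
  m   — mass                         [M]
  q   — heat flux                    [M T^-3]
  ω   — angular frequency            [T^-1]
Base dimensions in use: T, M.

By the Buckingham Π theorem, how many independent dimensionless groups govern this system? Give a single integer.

5

Dimensional matrix (T×M by t×σ×γ×f×m×q×ω):
  T: [ 1 -2 -1 -1  0 -3 -1]
  M: [ 0  1  0  0  1  1  0]
Row reduction gives pivot columns t,σ; rank = 2
n=7, r=2 ⇒ 5 dimensionless groups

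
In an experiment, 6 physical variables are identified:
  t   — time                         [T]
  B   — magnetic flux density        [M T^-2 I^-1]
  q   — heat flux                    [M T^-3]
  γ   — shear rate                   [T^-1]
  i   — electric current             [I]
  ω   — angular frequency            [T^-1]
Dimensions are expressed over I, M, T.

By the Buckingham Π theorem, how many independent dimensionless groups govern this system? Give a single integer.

3

Exponent matrix [I,M,T] × [t,B,q,γ,i,ω]:
  I: [ 0 -1  0  0  1  0]
  M: [ 0  1  1  0  0  0]
  T: [ 1 -2 -3 -1  0 -1]
RREF → pivots at {t,B,q} ⇒ r = 3
Π count = n − r = 6 − 3 = 3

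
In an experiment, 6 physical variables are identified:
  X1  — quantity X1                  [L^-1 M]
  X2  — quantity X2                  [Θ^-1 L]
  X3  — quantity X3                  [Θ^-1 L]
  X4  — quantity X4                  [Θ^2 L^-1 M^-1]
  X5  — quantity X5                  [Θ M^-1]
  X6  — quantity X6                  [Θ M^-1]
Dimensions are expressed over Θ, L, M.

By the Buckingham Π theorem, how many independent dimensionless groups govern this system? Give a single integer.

Write exponents as rows Θ,L,M / cols X1,X2,X3,X4,X5,X6:
  Θ: [ 0 -1 -1  2  1  1]
  L: [-1  1  1 -1  0  0]
  M: [ 1  0  0 -1 -1 -1]
Row reduction gives pivot columns X1,X2; rank = 2
6 vars − rank 2 = 4 Π groups

4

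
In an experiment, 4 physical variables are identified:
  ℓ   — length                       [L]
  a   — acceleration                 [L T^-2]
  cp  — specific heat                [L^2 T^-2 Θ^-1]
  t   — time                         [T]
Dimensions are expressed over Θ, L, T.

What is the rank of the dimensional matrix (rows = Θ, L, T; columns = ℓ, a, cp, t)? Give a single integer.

Write exponents as rows Θ,L,T / cols ℓ,a,cp,t:
  Θ: [ 0  0 -1  0]
  L: [ 1  1  2  0]
  T: [ 0 -2 -2  1]
Row reduction gives pivot columns ℓ,a,cp; rank = 3

3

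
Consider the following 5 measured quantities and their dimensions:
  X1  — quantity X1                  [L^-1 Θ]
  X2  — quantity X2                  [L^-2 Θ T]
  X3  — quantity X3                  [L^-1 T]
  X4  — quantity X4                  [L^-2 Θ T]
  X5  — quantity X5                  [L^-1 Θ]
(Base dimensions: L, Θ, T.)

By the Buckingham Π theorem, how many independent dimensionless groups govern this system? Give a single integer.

Write exponents as rows L,Θ,T / cols X1,X2,X3,X4,X5:
  L: [-1 -2 -1 -2 -1]
  Θ: [ 1  1  0  1  1]
  T: [ 0  1  1  1  0]
Row reduction gives pivot columns X1,X2; rank = 2
5 vars − rank 2 = 3 Π groups

3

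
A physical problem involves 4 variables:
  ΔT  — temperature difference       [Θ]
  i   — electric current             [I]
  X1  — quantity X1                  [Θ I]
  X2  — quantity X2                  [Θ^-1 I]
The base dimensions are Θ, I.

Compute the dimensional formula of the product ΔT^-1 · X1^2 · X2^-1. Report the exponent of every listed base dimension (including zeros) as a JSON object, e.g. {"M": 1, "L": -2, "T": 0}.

{"Θ": 2, "I": 1}

Exponent matrix [Θ,I] × [ΔT,i,X1,X2]:
  Θ: [ 1  0  1 -1]
  I: [ 0  1  1  1]
  [Θ]: (-1)·1+(2)·1+(-1)·-1 = 2
  [I]: (-1)·0+(2)·1+(-1)·1 = 1
⇒ Θ^2 I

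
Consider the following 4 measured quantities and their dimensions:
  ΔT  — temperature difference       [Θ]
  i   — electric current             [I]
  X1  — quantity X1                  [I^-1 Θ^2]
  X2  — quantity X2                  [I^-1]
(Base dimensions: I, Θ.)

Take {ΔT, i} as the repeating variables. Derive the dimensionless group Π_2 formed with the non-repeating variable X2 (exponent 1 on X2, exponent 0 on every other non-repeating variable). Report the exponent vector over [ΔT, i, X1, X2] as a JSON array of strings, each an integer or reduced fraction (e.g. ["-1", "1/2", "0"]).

Write exponents as rows I,Θ / cols ΔT,i,X1,X2:
  I: [ 0  1 -1 -1]
  Θ: [ 1  0  2  0]
RREF → pivots at {ΔT,i} ⇒ r = 2
Repeat: ΔT,i; free: X1,X2
RREF:
  r0: [   1    0    2    0]
  r1: [   0    1   -1   -1]
Fix exponent of X2 at 1, X1 at 0; solve each RREF row for its pivot's exponent:
  r0: exp(ΔT) + (0)·1 = 0 ⇒ exp(ΔT) = 0
  r1: exp(i) + (-1)·1 = 0 ⇒ exp(i) = 1
Π_2 = i · X2

["0", "1", "0", "1"]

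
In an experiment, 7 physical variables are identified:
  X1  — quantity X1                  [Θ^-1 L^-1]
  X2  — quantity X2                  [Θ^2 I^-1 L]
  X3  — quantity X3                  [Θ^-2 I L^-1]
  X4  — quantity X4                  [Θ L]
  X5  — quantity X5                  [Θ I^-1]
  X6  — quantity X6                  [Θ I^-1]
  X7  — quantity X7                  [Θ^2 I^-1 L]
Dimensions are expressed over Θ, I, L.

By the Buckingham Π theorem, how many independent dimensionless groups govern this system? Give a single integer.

5

Exponent matrix [Θ,I,L] × [X1,X2,X3,X4,X5,X6,X7]:
  Θ: [-1  2 -2  1  1  1  2]
  I: [ 0 -1  1  0 -1 -1 -1]
  L: [-1  1 -1  1  0  0  1]
RREF → pivots at {X1,X2} ⇒ r = 2
n=7, r=2 ⇒ 5 dimensionless groups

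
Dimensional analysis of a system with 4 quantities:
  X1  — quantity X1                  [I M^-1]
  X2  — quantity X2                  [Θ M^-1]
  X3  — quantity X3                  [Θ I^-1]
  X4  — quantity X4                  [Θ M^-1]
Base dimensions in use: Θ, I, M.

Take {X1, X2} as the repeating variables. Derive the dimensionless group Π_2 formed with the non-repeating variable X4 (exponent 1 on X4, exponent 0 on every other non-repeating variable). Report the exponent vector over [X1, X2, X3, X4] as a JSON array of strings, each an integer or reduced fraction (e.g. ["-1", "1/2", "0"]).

Write exponents as rows Θ,I,M / cols X1,X2,X3,X4:
  Θ: [ 0  1  1  1]
  I: [ 1  0 -1  0]
  M: [-1 -1  0 -1]
Echelon form has 2 nonzero rows (pivots: X1,X2)
Repeat: X1,X2; free: X3,X4
RREF:
  r0: [   1    0   -1    0]
  r1: [   0    1    1    1]
  r2: [   0    0    0    0]
Fix exponent of X4 at 1, X3 at 0; solve each RREF row for its pivot's exponent:
  r0: exp(X1) + (0)·1 = 0 ⇒ exp(X1) = 0
  r1: exp(X2) + (1)·1 = 0 ⇒ exp(X2) = -1
Π_2 = X2^-1 · X4

["0", "-1", "0", "1"]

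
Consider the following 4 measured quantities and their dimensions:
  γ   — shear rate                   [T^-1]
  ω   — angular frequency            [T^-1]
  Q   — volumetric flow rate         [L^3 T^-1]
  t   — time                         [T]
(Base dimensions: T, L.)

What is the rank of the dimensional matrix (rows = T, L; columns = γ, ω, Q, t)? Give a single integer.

2

Dimensional matrix (T×L by γ×ω×Q×t):
  T: [-1 -1 -1  1]
  L: [ 0  0  3  0]
RREF → pivots at {γ,Q} ⇒ r = 2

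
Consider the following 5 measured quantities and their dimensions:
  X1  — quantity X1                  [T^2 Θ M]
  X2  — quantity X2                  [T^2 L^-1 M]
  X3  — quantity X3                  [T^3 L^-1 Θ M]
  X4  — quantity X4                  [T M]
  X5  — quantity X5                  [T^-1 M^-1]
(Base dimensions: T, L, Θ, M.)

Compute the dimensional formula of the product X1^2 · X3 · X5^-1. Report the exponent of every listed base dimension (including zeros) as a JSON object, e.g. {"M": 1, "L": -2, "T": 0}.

{"T": 8, "L": -1, "Θ": 3, "M": 4}

Write exponents as rows T,L,Θ,M / cols X1,X2,X3,X4,X5:
  T: [ 2  2  3  1 -1]
  L: [ 0 -1 -1  0  0]
  Θ: [ 1  0  1  0  0]
  M: [ 1  1  1  1 -1]
  [T]: (2)·2+(1)·3+(-1)·-1 = 8
  [L]: (2)·0+(1)·-1+(-1)·0 = -1
  [Θ]: (2)·1+(1)·1+(-1)·0 = 3
  [M]: (2)·1+(1)·1+(-1)·-1 = 4
⇒ T^8 L^-1 Θ^3 M^4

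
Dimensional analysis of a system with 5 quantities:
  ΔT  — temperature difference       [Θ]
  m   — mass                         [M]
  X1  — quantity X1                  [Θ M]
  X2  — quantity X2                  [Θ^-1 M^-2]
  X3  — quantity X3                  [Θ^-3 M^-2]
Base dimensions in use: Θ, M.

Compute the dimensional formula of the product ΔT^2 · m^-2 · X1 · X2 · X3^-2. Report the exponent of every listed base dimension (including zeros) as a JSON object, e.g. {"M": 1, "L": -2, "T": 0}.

{"Θ": 8, "M": 1}

Dimensional matrix (Θ×M by ΔT×m×X1×X2×X3):
  Θ: [ 1  0  1 -1 -3]
  M: [ 0  1  1 -2 -2]
  [Θ]: (2)·1+(-2)·0+(1)·1+(1)·-1+(-2)·-3 = 8
  [M]: (2)·0+(-2)·1+(1)·1+(1)·-2+(-2)·-2 = 1
⇒ Θ^8 M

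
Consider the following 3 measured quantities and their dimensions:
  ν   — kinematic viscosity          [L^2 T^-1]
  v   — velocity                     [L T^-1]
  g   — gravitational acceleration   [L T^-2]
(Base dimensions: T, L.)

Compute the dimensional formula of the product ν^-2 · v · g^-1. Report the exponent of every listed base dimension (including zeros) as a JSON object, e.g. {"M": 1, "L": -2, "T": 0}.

{"T": 3, "L": -4}

Exponent matrix [T,L] × [ν,v,g]:
  T: [-1 -1 -2]
  L: [ 2  1  1]
  [T]: (-2)·-1+(1)·-1+(-1)·-2 = 3
  [L]: (-2)·2+(1)·1+(-1)·1 = -4
⇒ T^3 L^-4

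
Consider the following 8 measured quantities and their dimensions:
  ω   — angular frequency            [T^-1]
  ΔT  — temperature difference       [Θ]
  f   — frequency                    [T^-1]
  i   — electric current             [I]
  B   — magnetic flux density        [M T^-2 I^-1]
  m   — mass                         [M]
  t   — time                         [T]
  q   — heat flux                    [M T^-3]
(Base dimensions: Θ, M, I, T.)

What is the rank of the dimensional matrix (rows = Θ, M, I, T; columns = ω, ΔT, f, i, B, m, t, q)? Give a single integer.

4

Dimensional matrix (Θ×M×I×T by ω×ΔT×f×i×B×m×t×q):
  Θ: [ 0  1  0  0  0  0  0  0]
  M: [ 0  0  0  0  1  1  0  1]
  I: [ 0  0  0  1 -1  0  0  0]
  T: [-1  0 -1  0 -2  0  1 -3]
RREF → pivots at {ω,ΔT,i,B} ⇒ r = 4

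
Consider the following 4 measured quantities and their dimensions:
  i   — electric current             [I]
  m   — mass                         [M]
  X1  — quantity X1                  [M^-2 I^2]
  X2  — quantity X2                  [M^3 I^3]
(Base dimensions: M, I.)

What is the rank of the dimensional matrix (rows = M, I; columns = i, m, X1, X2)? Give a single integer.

Write exponents as rows M,I / cols i,m,X1,X2:
  M: [ 0  1 -2  3]
  I: [ 1  0  2  3]
Echelon form has 2 nonzero rows (pivots: i,m)

2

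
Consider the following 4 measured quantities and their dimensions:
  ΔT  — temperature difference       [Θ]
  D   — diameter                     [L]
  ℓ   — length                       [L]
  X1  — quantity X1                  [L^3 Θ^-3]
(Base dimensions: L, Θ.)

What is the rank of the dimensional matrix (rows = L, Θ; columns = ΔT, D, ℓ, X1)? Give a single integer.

2

Exponent matrix [L,Θ] × [ΔT,D,ℓ,X1]:
  L: [ 0  1  1  3]
  Θ: [ 1  0  0 -3]
Row reduction gives pivot columns ΔT,D; rank = 2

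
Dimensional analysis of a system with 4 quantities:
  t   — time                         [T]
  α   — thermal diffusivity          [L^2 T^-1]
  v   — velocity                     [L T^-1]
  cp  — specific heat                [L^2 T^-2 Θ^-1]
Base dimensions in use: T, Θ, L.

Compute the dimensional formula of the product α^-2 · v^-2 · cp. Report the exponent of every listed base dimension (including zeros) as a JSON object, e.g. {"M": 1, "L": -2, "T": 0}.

Write exponents as rows T,Θ,L / cols t,α,v,cp:
  T: [ 1 -1 -1 -2]
  Θ: [ 0  0  0 -1]
  L: [ 0  2  1  2]
  [T]: (-2)·-1+(-2)·-1+(1)·-2 = 2
  [Θ]: (-2)·0+(-2)·0+(1)·-1 = -1
  [L]: (-2)·2+(-2)·1+(1)·2 = -4
⇒ T^2 Θ^-1 L^-4

{"T": 2, "Θ": -1, "L": -4}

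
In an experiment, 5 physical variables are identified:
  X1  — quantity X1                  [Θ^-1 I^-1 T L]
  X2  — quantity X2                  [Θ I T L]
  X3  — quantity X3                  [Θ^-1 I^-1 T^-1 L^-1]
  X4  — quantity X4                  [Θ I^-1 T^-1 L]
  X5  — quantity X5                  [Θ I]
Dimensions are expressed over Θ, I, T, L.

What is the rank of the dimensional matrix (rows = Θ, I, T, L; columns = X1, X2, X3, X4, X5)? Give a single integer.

3

Exponent matrix [Θ,I,T,L] × [X1,X2,X3,X4,X5]:
  Θ: [-1  1 -1  1  1]
  I: [-1  1 -1 -1  1]
  T: [ 1  1 -1 -1  0]
  L: [ 1  1 -1  1  0]
RREF → pivots at {X1,X2,X4} ⇒ r = 3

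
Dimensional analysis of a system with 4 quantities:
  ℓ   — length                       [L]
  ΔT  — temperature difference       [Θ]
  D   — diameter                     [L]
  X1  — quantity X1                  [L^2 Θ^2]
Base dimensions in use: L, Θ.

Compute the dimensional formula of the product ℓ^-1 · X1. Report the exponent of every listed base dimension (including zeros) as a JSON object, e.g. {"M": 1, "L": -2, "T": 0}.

Write exponents as rows L,Θ / cols ℓ,ΔT,D,X1:
  L: [ 1  0  1  2]
  Θ: [ 0  1  0  2]
  [L]: (-1)·1+(1)·2 = 1
  [Θ]: (-1)·0+(1)·2 = 2
⇒ L Θ^2

{"L": 1, "Θ": 2}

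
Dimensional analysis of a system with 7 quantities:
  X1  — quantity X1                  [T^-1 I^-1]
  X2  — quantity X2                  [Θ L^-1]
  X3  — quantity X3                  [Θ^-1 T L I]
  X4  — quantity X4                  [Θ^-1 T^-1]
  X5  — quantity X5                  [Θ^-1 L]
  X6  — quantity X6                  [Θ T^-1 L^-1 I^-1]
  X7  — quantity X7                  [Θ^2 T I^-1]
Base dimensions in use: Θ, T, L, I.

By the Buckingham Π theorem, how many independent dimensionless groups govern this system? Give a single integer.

Dimensional matrix (Θ×T×L×I by X1×X2×X3×X4×X5×X6×X7):
  Θ: [ 0  1 -1 -1 -1  1  2]
  T: [-1  0  1 -1  0 -1  1]
  L: [ 0 -1  1  0  1 -1  0]
  I: [-1  0  1  0  0 -1 -1]
RREF → pivots at {X1,X2,X4} ⇒ r = 3
Π count = n − r = 7 − 3 = 4

4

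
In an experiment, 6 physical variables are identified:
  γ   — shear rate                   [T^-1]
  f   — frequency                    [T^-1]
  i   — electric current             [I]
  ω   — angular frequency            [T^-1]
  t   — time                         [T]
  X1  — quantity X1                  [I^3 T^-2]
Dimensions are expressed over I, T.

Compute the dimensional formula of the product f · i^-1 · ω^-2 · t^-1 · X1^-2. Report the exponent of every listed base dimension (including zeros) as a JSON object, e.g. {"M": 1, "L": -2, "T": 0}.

{"I": -7, "T": 4}

Exponent matrix [I,T] × [γ,f,i,ω,t,X1]:
  I: [ 0  0  1  0  0  3]
  T: [-1 -1  0 -1  1 -2]
  [I]: (1)·0+(-1)·1+(-2)·0+(-1)·0+(-2)·3 = -7
  [T]: (1)·-1+(-1)·0+(-2)·-1+(-1)·1+(-2)·-2 = 4
⇒ I^-7 T^4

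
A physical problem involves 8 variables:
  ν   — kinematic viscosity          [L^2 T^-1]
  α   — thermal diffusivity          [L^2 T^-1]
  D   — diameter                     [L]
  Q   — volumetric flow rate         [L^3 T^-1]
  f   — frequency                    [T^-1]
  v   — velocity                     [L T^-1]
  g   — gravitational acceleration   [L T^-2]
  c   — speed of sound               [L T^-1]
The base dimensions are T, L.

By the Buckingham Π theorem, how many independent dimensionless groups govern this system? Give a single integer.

6

Dimensional matrix (T×L by ν×α×D×Q×f×v×g×c):
  T: [-1 -1  0 -1 -1 -1 -2 -1]
  L: [ 2  2  1  3  0  1  1  1]
Echelon form has 2 nonzero rows (pivots: ν,D)
8 vars − rank 2 = 6 Π groups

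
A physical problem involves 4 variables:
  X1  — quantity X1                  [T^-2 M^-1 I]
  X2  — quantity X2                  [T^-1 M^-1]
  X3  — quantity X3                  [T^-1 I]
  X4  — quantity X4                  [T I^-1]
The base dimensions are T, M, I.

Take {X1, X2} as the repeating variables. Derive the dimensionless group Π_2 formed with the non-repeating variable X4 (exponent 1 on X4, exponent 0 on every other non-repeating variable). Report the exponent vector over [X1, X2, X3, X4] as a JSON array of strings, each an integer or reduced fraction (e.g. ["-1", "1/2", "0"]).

["1", "-1", "0", "1"]

Exponent matrix [T,M,I] × [X1,X2,X3,X4]:
  T: [-2 -1 -1  1]
  M: [-1 -1  0  0]
  I: [ 1  0  1 -1]
Row reduction gives pivot columns X1,X2; rank = 2
Pivot set = {X1,X2}, free = {X3,X4}
RREF:
  r0: [   1    0    1   -1]
  r1: [   0    1   -1    1]
  r2: [   0    0    0    0]
Fix exponent of X4 at 1, X3 at 0; solve each RREF row for its pivot's exponent:
  r0: exp(X1) + (-1)·1 = 0 ⇒ exp(X1) = 1
  r1: exp(X2) + (1)·1 = 0 ⇒ exp(X2) = -1
Π_2 = X1 · X2^-1 · X4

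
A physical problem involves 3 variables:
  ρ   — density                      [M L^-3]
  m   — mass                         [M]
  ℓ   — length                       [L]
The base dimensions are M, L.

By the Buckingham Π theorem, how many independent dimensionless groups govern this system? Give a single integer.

1

Dimensional matrix (M×L by ρ×m×ℓ):
  M: [ 1  1  0]
  L: [-3  0  1]
RREF → pivots at {ρ,m} ⇒ r = 2
Π count = n − r = 3 − 2 = 1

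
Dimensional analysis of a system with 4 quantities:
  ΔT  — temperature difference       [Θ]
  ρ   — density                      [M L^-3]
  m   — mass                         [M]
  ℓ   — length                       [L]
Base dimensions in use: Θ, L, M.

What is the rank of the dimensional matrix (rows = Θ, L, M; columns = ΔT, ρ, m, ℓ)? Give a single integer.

3

Exponent matrix [Θ,L,M] × [ΔT,ρ,m,ℓ]:
  Θ: [ 1  0  0  0]
  L: [ 0 -3  0  1]
  M: [ 0  1  1  0]
Echelon form has 3 nonzero rows (pivots: ΔT,ρ,m)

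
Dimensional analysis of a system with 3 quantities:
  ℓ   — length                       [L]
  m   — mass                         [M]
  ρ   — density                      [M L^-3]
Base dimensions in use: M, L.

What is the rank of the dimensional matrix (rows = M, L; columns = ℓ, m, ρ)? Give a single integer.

Write exponents as rows M,L / cols ℓ,m,ρ:
  M: [ 0  1  1]
  L: [ 1  0 -3]
Echelon form has 2 nonzero rows (pivots: ℓ,m)

2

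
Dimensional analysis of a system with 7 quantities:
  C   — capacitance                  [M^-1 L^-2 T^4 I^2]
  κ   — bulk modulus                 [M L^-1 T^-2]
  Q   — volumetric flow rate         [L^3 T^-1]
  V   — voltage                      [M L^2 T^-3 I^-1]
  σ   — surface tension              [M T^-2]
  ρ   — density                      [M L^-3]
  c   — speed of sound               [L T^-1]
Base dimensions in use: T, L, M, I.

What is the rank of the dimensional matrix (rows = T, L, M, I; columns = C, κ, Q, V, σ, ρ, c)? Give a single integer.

4

Write exponents as rows T,L,M,I / cols C,κ,Q,V,σ,ρ,c:
  T: [ 4 -2 -1 -3 -2  0 -1]
  L: [-2 -1  3  2  0 -3  1]
  M: [-1  1  0  1  1  1  0]
  I: [ 2  0  0 -1  0  0  0]
Echelon form has 4 nonzero rows (pivots: C,κ,Q,V)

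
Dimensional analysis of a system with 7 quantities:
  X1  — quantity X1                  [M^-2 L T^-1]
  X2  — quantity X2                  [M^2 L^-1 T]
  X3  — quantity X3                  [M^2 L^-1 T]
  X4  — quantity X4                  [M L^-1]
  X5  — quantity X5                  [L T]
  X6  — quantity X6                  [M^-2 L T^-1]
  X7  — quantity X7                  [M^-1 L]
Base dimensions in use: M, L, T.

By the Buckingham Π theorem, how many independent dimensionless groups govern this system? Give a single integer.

5

Dimensional matrix (M×L×T by X1×X2×X3×X4×X5×X6×X7):
  M: [-2  2  2  1  0 -2 -1]
  L: [ 1 -1 -1 -1  1  1  1]
  T: [-1  1  1  0  1 -1  0]
Row reduction gives pivot columns X1,X4; rank = 2
n=7, r=2 ⇒ 5 dimensionless groups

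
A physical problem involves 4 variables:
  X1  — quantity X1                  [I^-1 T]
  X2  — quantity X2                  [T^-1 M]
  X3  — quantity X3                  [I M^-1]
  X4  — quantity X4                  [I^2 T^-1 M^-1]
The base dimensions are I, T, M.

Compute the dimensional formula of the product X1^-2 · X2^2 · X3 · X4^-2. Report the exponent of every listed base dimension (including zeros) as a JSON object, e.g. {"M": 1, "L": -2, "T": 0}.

{"I": -1, "T": -2, "M": 3}

Exponent matrix [I,T,M] × [X1,X2,X3,X4]:
  I: [-1  0  1  2]
  T: [ 1 -1  0 -1]
  M: [ 0  1 -1 -1]
  [I]: (-2)·-1+(2)·0+(1)·1+(-2)·2 = -1
  [T]: (-2)·1+(2)·-1+(1)·0+(-2)·-1 = -2
  [M]: (-2)·0+(2)·1+(1)·-1+(-2)·-1 = 3
⇒ I^-1 T^-2 M^3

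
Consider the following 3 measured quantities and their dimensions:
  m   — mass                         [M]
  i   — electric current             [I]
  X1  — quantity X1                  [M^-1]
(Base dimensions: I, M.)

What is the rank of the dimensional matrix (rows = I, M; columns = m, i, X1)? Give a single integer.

2

Exponent matrix [I,M] × [m,i,X1]:
  I: [ 0  1  0]
  M: [ 1  0 -1]
Row reduction gives pivot columns m,i; rank = 2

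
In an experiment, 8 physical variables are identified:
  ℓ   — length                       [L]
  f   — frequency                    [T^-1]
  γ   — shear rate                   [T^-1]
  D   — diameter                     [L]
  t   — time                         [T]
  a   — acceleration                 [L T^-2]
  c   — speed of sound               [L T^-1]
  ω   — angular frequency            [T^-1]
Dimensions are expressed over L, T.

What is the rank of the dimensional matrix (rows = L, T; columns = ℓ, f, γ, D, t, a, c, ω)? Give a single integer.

2

Exponent matrix [L,T] × [ℓ,f,γ,D,t,a,c,ω]:
  L: [ 1  0  0  1  0  1  1  0]
  T: [ 0 -1 -1  0  1 -2 -1 -1]
Row reduction gives pivot columns ℓ,f; rank = 2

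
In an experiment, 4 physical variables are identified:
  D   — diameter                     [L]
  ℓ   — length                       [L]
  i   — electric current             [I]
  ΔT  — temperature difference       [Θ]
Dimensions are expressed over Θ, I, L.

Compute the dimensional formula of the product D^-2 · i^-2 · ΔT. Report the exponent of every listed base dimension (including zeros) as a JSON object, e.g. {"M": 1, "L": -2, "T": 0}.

Dimensional matrix (Θ×I×L by D×ℓ×i×ΔT):
  Θ: [ 0  0  0  1]
  I: [ 0  0  1  0]
  L: [ 1  1  0  0]
  [Θ]: (-2)·0+(-2)·0+(1)·1 = 1
  [I]: (-2)·0+(-2)·1+(1)·0 = -2
  [L]: (-2)·1+(-2)·0+(1)·0 = -2
⇒ Θ I^-2 L^-2

{"Θ": 1, "I": -2, "L": -2}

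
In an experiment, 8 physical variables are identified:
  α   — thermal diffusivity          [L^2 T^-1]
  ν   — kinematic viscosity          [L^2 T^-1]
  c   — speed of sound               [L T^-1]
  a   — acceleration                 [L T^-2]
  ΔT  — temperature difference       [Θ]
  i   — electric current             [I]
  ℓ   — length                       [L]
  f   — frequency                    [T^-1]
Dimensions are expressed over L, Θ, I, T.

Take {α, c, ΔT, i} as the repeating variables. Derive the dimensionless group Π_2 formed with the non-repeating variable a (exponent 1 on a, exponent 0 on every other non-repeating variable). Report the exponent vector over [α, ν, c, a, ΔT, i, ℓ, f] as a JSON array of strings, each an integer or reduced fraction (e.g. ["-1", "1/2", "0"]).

["1", "0", "-3", "1", "0", "0", "0", "0"]

Dimensional matrix (L×Θ×I×T by α×ν×c×a×ΔT×i×ℓ×f):
  L: [ 2  2  1  1  0  0  1  0]
  Θ: [ 0  0  0  0  1  0  0  0]
  I: [ 0  0  0  0  0  1  0  0]
  T: [-1 -1 -1 -2  0  0  0 -1]
Row reduction gives pivot columns α,c,ΔT,i; rank = 4
Repeat: α,c,ΔT,i; free: ν,a,ℓ,f
RREF:
  r0: [   1    1    0   -1    0    0    1   -1]
  r1: [   0    0    1    3    0    0   -1    2]
  r2: [   0    0    0    0    1    0    0    0]
  r3: [   0    0    0    0    0    1    0    0]
Fix exponent of a at 1, ν at 0, ℓ at 0, f at 0; solve each RREF row for its pivot's exponent:
  r0: exp(α) + (-1)·1 = 0 ⇒ exp(α) = 1
  r1: exp(c) + (3)·1 = 0 ⇒ exp(c) = -3
  r2: exp(ΔT) + (0)·1 = 0 ⇒ exp(ΔT) = 0
  r3: exp(i) + (0)·1 = 0 ⇒ exp(i) = 0
Π_2 = α · c^-3 · a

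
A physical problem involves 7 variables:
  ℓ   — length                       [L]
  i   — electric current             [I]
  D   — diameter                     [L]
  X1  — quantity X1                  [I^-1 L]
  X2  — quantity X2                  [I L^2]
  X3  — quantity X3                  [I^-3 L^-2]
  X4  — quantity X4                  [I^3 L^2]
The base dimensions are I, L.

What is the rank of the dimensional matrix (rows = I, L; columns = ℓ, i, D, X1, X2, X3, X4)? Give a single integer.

2

Write exponents as rows I,L / cols ℓ,i,D,X1,X2,X3,X4:
  I: [ 0  1  0 -1  1 -3  3]
  L: [ 1  0  1  1  2 -2  2]
Row reduction gives pivot columns ℓ,i; rank = 2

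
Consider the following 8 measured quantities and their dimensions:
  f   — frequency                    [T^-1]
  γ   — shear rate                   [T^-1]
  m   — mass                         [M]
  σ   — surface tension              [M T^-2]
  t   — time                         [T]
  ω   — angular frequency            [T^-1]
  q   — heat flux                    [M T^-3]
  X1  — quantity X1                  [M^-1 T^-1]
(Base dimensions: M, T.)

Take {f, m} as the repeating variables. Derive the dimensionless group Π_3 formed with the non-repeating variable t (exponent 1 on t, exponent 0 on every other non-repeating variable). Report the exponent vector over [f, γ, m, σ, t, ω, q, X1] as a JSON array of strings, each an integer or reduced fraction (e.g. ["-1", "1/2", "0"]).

["1", "0", "0", "0", "1", "0", "0", "0"]

Write exponents as rows M,T / cols f,γ,m,σ,t,ω,q,X1:
  M: [ 0  0  1  1  0  0  1 -1]
  T: [-1 -1  0 -2  1 -1 -3 -1]
RREF → pivots at {f,m} ⇒ r = 2
Repeat: f,m; free: γ,σ,t,ω,q,X1
RREF:
  r0: [   1    1    0    2   -1    1    3    1]
  r1: [   0    0    1    1    0    0    1   -1]
Fix exponent of t at 1, γ at 0, σ at 0, ω at 0, q at 0, X1 at 0; solve each RREF row for its pivot's exponent:
  r0: exp(f) + (-1)·1 = 0 ⇒ exp(f) = 1
  r1: exp(m) + (0)·1 = 0 ⇒ exp(m) = 0
Π_3 = f · t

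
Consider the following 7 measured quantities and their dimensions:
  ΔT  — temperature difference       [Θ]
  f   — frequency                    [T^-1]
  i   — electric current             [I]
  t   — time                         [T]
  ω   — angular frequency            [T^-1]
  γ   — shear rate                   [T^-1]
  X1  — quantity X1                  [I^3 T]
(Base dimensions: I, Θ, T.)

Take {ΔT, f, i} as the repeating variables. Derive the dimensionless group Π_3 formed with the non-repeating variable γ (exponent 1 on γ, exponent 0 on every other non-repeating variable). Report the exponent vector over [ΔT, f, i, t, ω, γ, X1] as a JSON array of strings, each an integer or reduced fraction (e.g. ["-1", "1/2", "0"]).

["0", "-1", "0", "0", "0", "1", "0"]

Write exponents as rows I,Θ,T / cols ΔT,f,i,t,ω,γ,X1:
  I: [ 0  0  1  0  0  0  3]
  Θ: [ 1  0  0  0  0  0  0]
  T: [ 0 -1  0  1 -1 -1  1]
Echelon form has 3 nonzero rows (pivots: ΔT,f,i)
Repeat: ΔT,f,i; free: t,ω,γ,X1
RREF:
  r0: [   1    0    0    0    0    0    0]
  r1: [   0    1    0   -1    1    1   -1]
  r2: [   0    0    1    0    0    0    3]
Fix exponent of γ at 1, t at 0, ω at 0, X1 at 0; solve each RREF row for its pivot's exponent:
  r0: exp(ΔT) + (0)·1 = 0 ⇒ exp(ΔT) = 0
  r1: exp(f) + (1)·1 = 0 ⇒ exp(f) = -1
  r2: exp(i) + (0)·1 = 0 ⇒ exp(i) = 0
Π_3 = f^-1 · γ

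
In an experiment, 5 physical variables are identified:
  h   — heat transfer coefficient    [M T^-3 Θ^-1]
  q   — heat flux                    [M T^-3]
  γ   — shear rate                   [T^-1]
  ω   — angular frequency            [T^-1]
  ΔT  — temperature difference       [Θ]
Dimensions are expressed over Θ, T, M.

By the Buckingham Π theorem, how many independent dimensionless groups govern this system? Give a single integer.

2

Write exponents as rows Θ,T,M / cols h,q,γ,ω,ΔT:
  Θ: [-1  0  0  0  1]
  T: [-3 -3 -1 -1  0]
  M: [ 1  1  0  0  0]
RREF → pivots at {h,q,γ} ⇒ r = 3
Π count = n − r = 5 − 3 = 2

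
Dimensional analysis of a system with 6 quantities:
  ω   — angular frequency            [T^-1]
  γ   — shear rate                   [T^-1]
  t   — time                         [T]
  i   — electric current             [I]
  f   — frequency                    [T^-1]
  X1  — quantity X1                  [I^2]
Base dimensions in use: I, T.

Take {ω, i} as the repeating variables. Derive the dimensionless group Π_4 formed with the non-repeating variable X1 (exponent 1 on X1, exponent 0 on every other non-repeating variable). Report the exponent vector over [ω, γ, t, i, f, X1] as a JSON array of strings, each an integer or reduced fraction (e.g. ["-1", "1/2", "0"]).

Dimensional matrix (I×T by ω×γ×t×i×f×X1):
  I: [ 0  0  0  1  0  2]
  T: [-1 -1  1  0 -1  0]
Row reduction gives pivot columns ω,i; rank = 2
Repeat: ω,i; free: γ,t,f,X1
RREF:
  r0: [   1    1   -1    0    1    0]
  r1: [   0    0    0    1    0    2]
Fix exponent of X1 at 1, γ at 0, t at 0, f at 0; solve each RREF row for its pivot's exponent:
  r0: exp(ω) + (0)·1 = 0 ⇒ exp(ω) = 0
  r1: exp(i) + (2)·1 = 0 ⇒ exp(i) = -2
Π_4 = i^-2 · X1

["0", "0", "0", "-2", "0", "1"]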